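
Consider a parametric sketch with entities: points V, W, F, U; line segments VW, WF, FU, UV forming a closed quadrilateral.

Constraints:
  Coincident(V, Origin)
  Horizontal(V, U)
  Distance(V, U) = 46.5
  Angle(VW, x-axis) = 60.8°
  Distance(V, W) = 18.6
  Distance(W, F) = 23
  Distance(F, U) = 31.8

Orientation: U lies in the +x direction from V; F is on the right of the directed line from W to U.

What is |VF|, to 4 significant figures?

16.36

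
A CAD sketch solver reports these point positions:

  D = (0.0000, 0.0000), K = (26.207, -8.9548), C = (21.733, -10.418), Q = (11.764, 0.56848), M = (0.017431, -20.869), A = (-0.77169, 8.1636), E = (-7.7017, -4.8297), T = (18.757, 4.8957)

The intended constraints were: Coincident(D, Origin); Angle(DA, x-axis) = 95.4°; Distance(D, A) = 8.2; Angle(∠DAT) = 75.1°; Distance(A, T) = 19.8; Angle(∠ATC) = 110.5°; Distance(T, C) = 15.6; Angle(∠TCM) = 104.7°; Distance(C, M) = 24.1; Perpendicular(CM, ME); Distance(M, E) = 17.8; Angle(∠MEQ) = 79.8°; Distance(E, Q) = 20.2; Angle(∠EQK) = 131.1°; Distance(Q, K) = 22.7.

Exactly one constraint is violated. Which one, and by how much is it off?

Distance(Q, K) = 22.7 — off by 5.40.

D = (0.00, 0.00) ✓; DA at 95.40° ✓; |DA| = 8.200 ✓; ∠DAT = 75.10° ✓; |AT| = 19.80 ✓; ∠ATC = 110.5° ✓; |TC| = 15.60 ✓; ∠TCM = 104.7° ✓; |CM| = 24.10 ✓; ∠(CM, ME) = 90.00° ✓; |ME| = 17.80 ✓; ∠MEQ = 79.80° ✓; |EQ| = 20.20 ✓; ∠EQK = 131.1° ✓; |QK| = 17.30 ✗.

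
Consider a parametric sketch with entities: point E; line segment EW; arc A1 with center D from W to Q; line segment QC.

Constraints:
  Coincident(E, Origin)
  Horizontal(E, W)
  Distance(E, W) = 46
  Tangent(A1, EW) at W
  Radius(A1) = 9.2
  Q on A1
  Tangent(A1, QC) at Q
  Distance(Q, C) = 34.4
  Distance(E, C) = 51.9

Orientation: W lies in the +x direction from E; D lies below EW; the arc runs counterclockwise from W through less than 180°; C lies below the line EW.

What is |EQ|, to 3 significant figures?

37.7

E is at the origin; E and W share the same y with |EW| = 46.0 and W on the +x side, so W = (46.0, 0.00). A1 meets EW tangentially, so DW is at right angles to EW, so D = W + (0, -9.2) = (46.0, -9.20). Since DQ ⟂ QC (tangency), |DC| = √(9.2² + 34.4²) = 35.6 regardless of where Q sits on A1. So C lies on both circle(E, 51.9) and circle(D, 35.6); the below-EW intersection is C = (31.1, -41.5). Q is the foot of the tangent from C: Q = (36.9, -7.64).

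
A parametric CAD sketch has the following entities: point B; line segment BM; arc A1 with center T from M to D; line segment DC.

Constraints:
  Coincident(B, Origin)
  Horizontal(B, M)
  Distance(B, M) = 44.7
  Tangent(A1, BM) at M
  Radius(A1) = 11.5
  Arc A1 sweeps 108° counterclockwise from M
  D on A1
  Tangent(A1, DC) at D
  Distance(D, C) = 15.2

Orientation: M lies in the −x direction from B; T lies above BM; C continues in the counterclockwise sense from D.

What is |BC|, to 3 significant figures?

48.5

B is at the origin; B and M share the same y with |BM| = 44.7 and M on the −x side, so M = (-44.7, 0.00). A1 meets BM tangentially, so TM is at right angles to BM, so T = M + (0, 11.5) = (-44.7, 11.5). On A1, M sits at bearing -90° from T; a 108° counterclockwise sweep puts D at bearing 18°, so D = T + 11.5·(cos 18°, sin 18°) = (-33.8, 15.1). A1 meets DC tangentially, so TD is at right angles to DC, so DC runs along (−sin 18°, cos 18°); with |DC| = 15.2, C = (-38.5, 29.5). Then |BC| = |C − B| = 48.5.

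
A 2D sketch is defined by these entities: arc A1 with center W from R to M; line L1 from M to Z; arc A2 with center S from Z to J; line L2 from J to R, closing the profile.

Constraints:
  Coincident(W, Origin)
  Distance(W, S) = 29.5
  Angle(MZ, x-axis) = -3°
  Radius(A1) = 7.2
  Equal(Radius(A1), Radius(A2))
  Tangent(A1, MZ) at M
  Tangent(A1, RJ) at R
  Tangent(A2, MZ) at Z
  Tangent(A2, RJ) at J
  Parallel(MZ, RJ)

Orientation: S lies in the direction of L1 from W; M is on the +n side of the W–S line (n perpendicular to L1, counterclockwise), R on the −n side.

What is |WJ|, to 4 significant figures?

30.37

The slot axis is L1's direction at -3.0°, so u = (cos -3.0°, sin -3.0°) = (0.9986, -0.05234) and n = (−sin -3.0°, cos -3.0°) = (0.05234, 0.9986). W is at the origin and S lies 29.5 along u from W, so S = 29.5·u = (29.46, -1.544). Tangency of A1 to both parallel lines with radius 7.2 puts M and R at W ± 7.2·n: M = (0.3768, 7.190), R = (-0.3768, -7.190). Equal radii place Z and J the same way about S: Z = S + 7.2·n = (29.84, 5.646), J = S − 7.2·n = (29.08, -8.734). Then |WJ| = |J − W| = 30.37.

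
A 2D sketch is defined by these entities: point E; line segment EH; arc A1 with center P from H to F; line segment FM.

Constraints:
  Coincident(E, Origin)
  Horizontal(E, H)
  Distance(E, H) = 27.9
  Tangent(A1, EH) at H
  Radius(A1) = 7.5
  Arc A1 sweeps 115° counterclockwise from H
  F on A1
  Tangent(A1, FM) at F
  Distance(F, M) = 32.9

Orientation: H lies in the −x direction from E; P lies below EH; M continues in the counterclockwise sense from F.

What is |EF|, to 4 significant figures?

36.30

E is at the origin; E and H share the same y with |EH| = 27.9 and H on the −x side, so H = (-27.90, 0.000). A1 meets EH tangentially, so PH is at right angles to EH, so P = H + (0, -7.5) = (-27.90, -7.500). On A1, H sits at bearing 90° from P; a 115° counterclockwise sweep puts F at bearing 205°, so F = P + 7.5·(cos 205°, sin 205°) = (-34.70, -10.67). Then |EF| = |F − E| = 36.30.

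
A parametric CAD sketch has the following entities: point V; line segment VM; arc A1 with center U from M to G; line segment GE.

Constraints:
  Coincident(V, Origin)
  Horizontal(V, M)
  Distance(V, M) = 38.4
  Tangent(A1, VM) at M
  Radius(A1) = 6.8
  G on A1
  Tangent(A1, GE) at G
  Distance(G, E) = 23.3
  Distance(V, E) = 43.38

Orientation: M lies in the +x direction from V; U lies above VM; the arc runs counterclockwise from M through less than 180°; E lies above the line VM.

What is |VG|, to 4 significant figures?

45.33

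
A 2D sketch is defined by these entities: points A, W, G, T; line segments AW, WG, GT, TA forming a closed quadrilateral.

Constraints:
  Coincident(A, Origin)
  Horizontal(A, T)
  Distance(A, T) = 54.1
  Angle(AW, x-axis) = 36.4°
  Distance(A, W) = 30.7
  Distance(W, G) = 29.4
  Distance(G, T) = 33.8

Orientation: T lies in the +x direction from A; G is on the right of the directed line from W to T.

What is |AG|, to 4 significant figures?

24.78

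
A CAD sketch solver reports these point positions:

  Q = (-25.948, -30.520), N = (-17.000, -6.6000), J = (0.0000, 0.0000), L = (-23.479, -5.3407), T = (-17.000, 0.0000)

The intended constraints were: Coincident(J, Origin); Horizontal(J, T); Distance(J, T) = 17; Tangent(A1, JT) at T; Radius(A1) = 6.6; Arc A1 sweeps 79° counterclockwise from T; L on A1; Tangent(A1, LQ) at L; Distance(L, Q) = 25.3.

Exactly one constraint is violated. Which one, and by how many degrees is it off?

Tangent(A1, LQ) at L — off by 5.40°.

J = (0.00, 0.00) ✓; J.y = 0.00, T.y = 0.00 ✓; |JT| = 17.00 ✓; ∠(NT, TJ) = 90.00° ✓; |NT| = 6.600 ✓; bearing(N→L) − bearing(N→T) = 79.00° ✓; |NL| = 6.600 ✓; ∠(NL, LQ) = 84.60° ✗; |LQ| = 25.30 ✓.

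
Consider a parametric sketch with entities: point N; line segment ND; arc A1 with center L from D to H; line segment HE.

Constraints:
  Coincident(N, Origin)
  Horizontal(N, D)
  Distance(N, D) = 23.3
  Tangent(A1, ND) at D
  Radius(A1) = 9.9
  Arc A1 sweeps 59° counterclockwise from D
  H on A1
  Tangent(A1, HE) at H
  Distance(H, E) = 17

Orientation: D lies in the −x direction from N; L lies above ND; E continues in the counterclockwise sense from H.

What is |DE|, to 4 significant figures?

25.93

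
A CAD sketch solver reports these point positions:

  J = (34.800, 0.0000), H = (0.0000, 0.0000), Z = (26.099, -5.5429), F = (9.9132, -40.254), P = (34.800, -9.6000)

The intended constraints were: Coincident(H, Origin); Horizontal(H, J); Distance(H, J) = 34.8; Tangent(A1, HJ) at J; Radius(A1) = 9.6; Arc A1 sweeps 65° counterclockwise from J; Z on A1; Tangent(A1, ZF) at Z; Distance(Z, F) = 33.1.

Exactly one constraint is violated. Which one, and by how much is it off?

Distance(Z, F) = 33.1 — off by 5.20.

H = (0.00, 0.00) ✓; H.y = 0.00, J.y = 0.00 ✓; |HJ| = 34.80 ✓; ∠(PJ, JH) = 90.00° ✓; |PJ| = 9.600 ✓; bearing(P→Z) − bearing(P→J) = 65.00° ✓; |PZ| = 9.600 ✓; ∠(PZ, ZF) = 90.00° ✓; |ZF| = 38.30 ✗.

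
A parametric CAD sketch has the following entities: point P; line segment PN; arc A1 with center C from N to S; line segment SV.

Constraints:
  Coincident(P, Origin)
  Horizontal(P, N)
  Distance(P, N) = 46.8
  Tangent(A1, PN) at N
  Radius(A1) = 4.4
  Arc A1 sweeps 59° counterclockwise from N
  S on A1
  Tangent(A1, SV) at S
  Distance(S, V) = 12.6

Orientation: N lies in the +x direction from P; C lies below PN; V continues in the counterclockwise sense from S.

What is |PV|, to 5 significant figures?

38.761

On A1, N sits at bearing 90° from C; a 59° counterclockwise sweep puts S at bearing 149°, so S = C + 4.4·(cos 149°, sin 149°) = (43.028, -2.1338). A1 meets SV tangentially, so CS is at right angles to SV, so SV runs along (−sin 149°, cos 149°); with |SV| = 12.6, V = (36.539, -12.934). Then |PV| = |V − P| = 38.761.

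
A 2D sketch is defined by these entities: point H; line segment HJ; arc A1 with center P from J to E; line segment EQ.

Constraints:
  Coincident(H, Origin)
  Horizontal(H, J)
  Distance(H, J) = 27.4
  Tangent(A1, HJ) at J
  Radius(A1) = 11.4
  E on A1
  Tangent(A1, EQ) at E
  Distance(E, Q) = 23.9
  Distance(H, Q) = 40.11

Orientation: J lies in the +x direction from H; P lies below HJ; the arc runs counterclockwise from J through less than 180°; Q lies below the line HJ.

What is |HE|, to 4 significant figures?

20.13

Checks: |PE| = 11.40 ✓; ∠(PE, EQ) = 90.00° ✓; |EQ| = 23.90 ✓; |HQ| = 40.11 ✓.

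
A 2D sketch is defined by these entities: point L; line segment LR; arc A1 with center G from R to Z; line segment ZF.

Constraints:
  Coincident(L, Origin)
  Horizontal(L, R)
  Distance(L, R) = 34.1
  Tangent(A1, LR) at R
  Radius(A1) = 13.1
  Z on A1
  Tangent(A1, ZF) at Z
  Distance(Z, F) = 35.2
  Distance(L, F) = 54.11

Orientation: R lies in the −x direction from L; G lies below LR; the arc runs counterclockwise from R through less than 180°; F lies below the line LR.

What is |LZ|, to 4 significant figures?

49.23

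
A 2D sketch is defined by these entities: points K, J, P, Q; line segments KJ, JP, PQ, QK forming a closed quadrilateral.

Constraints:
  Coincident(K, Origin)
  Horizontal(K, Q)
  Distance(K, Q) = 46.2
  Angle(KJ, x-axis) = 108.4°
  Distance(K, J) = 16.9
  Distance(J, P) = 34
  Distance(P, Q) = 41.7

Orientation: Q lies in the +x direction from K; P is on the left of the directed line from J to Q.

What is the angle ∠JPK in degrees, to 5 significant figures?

23.069°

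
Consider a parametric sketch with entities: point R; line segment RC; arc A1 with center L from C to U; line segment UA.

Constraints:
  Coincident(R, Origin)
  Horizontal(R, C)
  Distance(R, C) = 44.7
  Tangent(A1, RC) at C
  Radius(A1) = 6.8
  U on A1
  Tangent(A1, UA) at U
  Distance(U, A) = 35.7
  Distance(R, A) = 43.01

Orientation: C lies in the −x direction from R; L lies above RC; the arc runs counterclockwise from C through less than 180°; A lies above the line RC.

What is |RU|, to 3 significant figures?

38.7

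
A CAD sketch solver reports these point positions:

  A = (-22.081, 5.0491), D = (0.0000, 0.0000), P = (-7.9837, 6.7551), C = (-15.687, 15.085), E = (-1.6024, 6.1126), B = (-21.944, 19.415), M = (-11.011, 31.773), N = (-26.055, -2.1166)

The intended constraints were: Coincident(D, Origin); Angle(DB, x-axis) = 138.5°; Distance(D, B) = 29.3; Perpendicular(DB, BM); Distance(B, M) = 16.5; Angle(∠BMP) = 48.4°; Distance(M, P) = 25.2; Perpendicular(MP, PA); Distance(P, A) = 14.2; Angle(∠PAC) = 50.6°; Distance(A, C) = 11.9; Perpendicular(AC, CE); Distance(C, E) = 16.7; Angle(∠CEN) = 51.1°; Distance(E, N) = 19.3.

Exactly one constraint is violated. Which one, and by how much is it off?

Distance(E, N) = 19.3 — off by 6.50.

D = (0.00, 0.00) ✓; DB at 138.5° ✓; |DB| = 29.30 ✓; ∠(DB, BM) = 90.00° ✓; |BM| = 16.50 ✓; ∠BMP = 48.40° ✓; |MP| = 25.20 ✓; ∠(MP, PA) = 90.00° ✓; |PA| = 14.20 ✓; ∠PAC = 50.60° ✓; |AC| = 11.90 ✓; ∠(AC, CE) = 90.00° ✓; |CE| = 16.70 ✓; ∠CEN = 51.10° ✓; |EN| = 25.80 ✗.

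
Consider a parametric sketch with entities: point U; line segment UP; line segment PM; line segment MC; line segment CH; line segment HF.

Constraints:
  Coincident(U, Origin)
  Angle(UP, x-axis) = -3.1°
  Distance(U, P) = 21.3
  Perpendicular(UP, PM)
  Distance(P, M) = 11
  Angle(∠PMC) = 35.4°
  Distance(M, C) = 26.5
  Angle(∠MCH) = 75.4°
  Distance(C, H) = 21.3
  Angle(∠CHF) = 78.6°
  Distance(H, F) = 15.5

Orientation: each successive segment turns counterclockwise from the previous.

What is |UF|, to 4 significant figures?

28.54

∠MCH = 75.4° gives CH at -23.90° from the x-axis; with |CH| = 21.3, H = (24.84, -19.54). ∠CHF = 78.6° gives HF at 77.50° from the x-axis; with |HF| = 15.5, F = (28.20, -4.404). Then |UF| = |F − U| = 28.54.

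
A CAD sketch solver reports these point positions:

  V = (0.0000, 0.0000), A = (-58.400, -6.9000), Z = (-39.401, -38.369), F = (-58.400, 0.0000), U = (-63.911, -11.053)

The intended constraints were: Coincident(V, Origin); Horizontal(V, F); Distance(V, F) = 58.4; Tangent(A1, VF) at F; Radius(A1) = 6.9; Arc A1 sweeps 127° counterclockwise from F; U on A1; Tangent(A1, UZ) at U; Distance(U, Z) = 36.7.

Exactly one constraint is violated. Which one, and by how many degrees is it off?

Tangent(A1, UZ) at U — off by 4.90°.

V = (0.00, 0.00) ✓; V.y = 0.00, F.y = 0.00 ✓; |VF| = 58.40 ✓; ∠(AF, FV) = 90.00° ✓; |AF| = 6.900 ✓; bearing(A→U) − bearing(A→F) = 127.0° ✓; |AU| = 6.901 ✓; ∠(AU, UZ) = 85.10° ✗; |UZ| = 36.70 ✓.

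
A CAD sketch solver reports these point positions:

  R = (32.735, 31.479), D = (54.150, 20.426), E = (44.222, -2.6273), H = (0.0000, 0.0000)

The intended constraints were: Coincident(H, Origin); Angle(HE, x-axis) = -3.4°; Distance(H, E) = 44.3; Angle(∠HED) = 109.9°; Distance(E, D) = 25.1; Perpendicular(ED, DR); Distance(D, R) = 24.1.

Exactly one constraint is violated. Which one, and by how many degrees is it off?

Perpendicular(ED, DR) — off by 4.00°.

H = (0.00, 0.00) ✓; HE at -3.400° ✓; |HE| = 44.30 ✓; ∠HED = 109.9° ✓; |ED| = 25.10 ✓; ∠(ED, DR) = 86.00° ✗; |DR| = 24.10 ✓.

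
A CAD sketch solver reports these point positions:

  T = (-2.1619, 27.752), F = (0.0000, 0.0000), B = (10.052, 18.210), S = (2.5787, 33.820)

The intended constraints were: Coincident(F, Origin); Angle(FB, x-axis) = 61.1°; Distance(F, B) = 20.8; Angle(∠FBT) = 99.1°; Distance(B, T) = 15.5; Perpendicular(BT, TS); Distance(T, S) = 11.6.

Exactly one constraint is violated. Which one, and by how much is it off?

Distance(T, S) = 11.6 — off by 3.90.

F = (0.00, 0.00) ✓; FB at 61.10° ✓; |FB| = 20.80 ✓; ∠FBT = 99.10° ✓; |BT| = 15.50 ✓; ∠(BT, TS) = 90.00° ✓; |TS| = 7.700 ✗.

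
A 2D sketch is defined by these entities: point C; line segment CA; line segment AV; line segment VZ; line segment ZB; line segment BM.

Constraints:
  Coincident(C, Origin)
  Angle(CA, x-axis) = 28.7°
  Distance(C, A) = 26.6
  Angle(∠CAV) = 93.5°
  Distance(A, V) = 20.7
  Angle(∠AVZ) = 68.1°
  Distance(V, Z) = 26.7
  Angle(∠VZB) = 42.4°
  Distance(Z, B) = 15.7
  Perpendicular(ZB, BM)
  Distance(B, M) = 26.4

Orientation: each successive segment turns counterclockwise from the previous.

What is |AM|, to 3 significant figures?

30.0

C is at the origin; CA runs at 28.7° with length 26.6, so A = (23.3, 12.8). ∠CAV = 93.5° gives AV at 115° from the x-axis; with |AV| = 20.7, V = (14.5, 31.5). ∠AVZ = 68.1° gives VZ at -133° from the x-axis; with |VZ| = 26.7, Z = (-3.66, 11.9). ∠VZB = 42.4° gives ZB at 4.70° from the x-axis; with |ZB| = 15.7, B = (12.0, 13.2). ZB is perpendicular to BM, so BM runs at 94.7°; with |BM| = 26.4, M = (9.83, 39.5). Then |AM| = |M − A| = 30.0.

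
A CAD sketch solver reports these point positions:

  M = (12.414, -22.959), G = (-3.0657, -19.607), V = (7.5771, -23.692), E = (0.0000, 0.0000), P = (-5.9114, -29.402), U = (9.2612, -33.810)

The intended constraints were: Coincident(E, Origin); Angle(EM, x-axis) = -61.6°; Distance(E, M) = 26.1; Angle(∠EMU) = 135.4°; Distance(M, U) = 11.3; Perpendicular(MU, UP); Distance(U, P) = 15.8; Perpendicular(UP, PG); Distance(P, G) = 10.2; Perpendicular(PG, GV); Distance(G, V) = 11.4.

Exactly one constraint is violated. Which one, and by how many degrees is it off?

Perpendicular(PG, GV) — off by 4.80°.

E = (0.00, 0.00) ✓; EM at -61.60° ✓; |EM| = 26.10 ✓; ∠EMU = 135.4° ✓; |MU| = 11.30 ✓; ∠(MU, UP) = 90.00° ✓; |UP| = 15.80 ✓; ∠(UP, PG) = 90.00° ✓; |PG| = 10.20 ✓; ∠(PG, GV) = 94.80° ✗; |GV| = 11.40 ✓.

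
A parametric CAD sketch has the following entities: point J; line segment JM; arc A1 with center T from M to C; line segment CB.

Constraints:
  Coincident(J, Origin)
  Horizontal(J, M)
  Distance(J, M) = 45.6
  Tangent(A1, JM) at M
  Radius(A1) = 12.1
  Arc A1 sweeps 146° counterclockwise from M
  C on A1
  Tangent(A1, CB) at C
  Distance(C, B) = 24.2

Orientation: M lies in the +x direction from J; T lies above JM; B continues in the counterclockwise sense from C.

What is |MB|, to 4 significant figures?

38.06

On A1, M sits at bearing -90° from T; a 146° counterclockwise sweep puts C at bearing 56°, so C = T + 12.1·(cos 56°, sin 56°) = (52.37, 22.13). A1 meets CB tangentially, so TC is at right angles to CB, so CB runs along (−sin 56°, cos 56°); with |CB| = 24.2, B = (32.30, 35.66). Then |MB| = |B − M| = 38.06.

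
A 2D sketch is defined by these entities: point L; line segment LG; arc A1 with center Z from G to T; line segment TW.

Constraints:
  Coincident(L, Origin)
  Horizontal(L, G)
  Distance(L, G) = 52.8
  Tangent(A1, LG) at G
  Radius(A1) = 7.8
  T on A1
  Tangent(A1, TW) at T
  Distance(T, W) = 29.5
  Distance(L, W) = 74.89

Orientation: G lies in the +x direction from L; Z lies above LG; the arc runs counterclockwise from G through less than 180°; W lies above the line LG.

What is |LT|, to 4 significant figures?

60.79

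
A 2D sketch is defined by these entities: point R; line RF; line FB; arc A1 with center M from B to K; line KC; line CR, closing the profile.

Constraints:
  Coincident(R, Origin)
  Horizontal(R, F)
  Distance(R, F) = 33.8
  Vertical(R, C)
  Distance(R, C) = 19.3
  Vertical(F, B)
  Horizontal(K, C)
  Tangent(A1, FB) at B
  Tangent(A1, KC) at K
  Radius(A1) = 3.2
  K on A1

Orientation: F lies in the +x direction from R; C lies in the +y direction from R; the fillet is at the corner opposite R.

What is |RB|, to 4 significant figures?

37.44

R is at the origin; R and F share the same y with |RF| = 33.8 and F on the +x side, so F = (33.80, 0.000). R and C share the same x with |RC| = 19.3 and C on the +y side, so C = (0.000, 19.30). The virtual corner opposite R is at (33.80, 19.30). The tangent condition forces MB to be normal to FB and since A1 is tangent to KC there, MK ⟂ KC, with radius 3.2, so the center M sits 3.2 in from both sides at M = (30.60, 16.10). That places the tangent points at B = (33.80, 16.10) on FB and K = (30.60, 19.30) on KC. Then |RB| = |B − R| = 37.44.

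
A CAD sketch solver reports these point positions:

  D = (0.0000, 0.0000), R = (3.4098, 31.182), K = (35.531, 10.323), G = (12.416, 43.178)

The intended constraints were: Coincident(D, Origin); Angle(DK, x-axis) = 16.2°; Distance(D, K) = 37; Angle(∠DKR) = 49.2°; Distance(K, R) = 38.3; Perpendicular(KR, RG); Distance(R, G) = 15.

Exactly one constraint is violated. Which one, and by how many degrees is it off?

Perpendicular(KR, RG) — off by 3.90°.

D = (0.00, 0.00) ✓; DK at 16.20° ✓; |DK| = 37.00 ✓; ∠DKR = 49.20° ✓; |KR| = 38.30 ✓; ∠(KR, RG) = 93.90° ✗; |RG| = 15.00 ✓.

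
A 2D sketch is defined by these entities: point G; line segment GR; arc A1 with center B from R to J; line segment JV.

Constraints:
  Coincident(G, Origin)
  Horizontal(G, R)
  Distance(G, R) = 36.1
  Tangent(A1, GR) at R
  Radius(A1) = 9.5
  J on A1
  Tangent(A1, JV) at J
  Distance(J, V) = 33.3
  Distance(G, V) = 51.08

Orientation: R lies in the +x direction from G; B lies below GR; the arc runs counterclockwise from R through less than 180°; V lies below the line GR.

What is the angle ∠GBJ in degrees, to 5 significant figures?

16.290°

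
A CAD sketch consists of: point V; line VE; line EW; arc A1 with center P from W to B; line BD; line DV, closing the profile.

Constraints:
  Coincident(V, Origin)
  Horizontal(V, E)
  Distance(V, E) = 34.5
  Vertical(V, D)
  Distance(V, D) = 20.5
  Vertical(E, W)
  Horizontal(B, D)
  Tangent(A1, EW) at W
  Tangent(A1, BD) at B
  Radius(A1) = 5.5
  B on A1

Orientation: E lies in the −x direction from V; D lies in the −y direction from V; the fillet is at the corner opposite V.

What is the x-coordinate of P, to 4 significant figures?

-29.00

V is at the origin; VE is horizontal with |VE| = 34.5 and E on the −x side, so E = (-34.50, 0.000). V and D share the same x with |VD| = 20.5 and D on the −y side, so D = (0.000, -20.50). The virtual corner opposite V is at (-34.50, -20.50). A1 meets EW tangentially, so PW is at right angles to EW and the tangent condition forces PB to be normal to BD, with radius 5.5, so the center P sits 5.5 in from both sides at P = (-29.00, -15.00). So P.x = -29.00.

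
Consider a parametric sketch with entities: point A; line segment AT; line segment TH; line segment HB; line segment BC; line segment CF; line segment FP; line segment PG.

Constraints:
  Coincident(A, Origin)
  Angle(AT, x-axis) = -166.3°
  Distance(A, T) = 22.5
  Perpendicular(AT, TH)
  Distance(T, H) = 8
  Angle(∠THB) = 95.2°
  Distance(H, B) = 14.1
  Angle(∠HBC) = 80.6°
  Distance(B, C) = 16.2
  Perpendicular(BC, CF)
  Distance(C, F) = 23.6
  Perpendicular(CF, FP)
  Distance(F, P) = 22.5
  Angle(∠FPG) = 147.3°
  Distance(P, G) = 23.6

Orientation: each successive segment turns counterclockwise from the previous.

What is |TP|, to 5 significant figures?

19.507

A is at the origin; AT runs at -166.3° with length 22.5, so T = (-21.860, -5.3289). AT is perpendicular to TH, so TH runs at -76.300°; with |TH| = 8.0, H = (-19.965, -13.101). ∠THB = 95.2° gives HB at 8.5000° from the x-axis; with |HB| = 14.1, B = (-6.0200, -11.017). ∠HBC = 80.6° gives BC at 107.90° from the x-axis; with |BC| = 16.2, C = (-10.999, 4.3987). The perpendicularity gives CF at right angles to BC, so CF runs at -162.10°; with |CF| = 23.6, F = (-33.457, -2.8549). CF is perpendicular to FP, so FP runs at -72.100°; with |FP| = 22.5, P = (-26.541, -24.266). Then |TP| = |P − T| = 19.507.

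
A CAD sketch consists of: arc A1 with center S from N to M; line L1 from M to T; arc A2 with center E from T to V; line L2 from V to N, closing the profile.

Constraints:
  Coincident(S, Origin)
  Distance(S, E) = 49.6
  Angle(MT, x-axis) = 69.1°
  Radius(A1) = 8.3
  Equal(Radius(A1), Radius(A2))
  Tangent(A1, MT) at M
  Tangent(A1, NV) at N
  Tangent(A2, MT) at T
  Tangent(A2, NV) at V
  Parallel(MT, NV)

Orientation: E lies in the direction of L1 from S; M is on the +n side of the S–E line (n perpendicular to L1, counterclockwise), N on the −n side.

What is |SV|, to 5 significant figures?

50.290

The slot axis is L1's direction at 69.1°, so u = (cos 69.1°, sin 69.1°) = (0.35674, 0.93420) and n = (−sin 69.1°, cos 69.1°) = (-0.93420, 0.35674). S is at the origin and E lies 49.6 along u from S, so E = 49.6·u = (17.694, 46.337). Tangency of A1 to both parallel lines with radius 8.3 puts M and N at S ± 8.3·n: M = (-7.7539, 2.9609), N = (7.7539, -2.9609). Equal radii place T and V the same way about E: T = E + 8.3·n = (9.9403, 49.297), V = E − 8.3·n = (25.448, 43.376). Then |SV| = |V − S| = 50.290.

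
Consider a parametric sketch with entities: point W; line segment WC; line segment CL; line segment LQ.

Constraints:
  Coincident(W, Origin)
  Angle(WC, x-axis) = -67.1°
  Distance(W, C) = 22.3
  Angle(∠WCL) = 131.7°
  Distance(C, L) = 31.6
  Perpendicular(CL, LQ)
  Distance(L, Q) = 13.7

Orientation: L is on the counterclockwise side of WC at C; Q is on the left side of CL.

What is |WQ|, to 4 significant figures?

46.53

W is at the origin; WC runs at -67.1° with length 22.3, so C = 22.3·(cos -67.1°, sin -67.1°) = (8.677, -20.54). ∠WCL = 131.7°, so CL runs at -67.1° + (180° − 131.7°) = -18.80° from the x-axis; with |CL| = 31.6, L = C + 31.6·(cos -18.80°, sin -18.80°) = (38.59, -30.73). The perpendicularity gives LQ at right angles to CL; with |LQ| = 13.7 on the left of CL, Q = L + 13.7·(0.3223, 0.9466) = (43.01, -17.76). Then |WQ| = |Q − W| = 46.53.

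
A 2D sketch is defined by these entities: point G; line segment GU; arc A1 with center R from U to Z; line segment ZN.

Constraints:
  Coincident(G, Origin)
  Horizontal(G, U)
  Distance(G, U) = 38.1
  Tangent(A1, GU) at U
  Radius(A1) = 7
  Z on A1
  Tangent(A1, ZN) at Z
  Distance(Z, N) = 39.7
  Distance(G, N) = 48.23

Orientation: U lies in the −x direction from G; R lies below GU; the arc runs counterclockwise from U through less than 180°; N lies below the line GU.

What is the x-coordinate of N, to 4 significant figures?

-20.91

Checks: |RZ| = 7.000 ✓; ∠(RZ, ZN) = 90.00° ✓; |ZN| = 39.70 ✓; |GN| = 48.23 ✓.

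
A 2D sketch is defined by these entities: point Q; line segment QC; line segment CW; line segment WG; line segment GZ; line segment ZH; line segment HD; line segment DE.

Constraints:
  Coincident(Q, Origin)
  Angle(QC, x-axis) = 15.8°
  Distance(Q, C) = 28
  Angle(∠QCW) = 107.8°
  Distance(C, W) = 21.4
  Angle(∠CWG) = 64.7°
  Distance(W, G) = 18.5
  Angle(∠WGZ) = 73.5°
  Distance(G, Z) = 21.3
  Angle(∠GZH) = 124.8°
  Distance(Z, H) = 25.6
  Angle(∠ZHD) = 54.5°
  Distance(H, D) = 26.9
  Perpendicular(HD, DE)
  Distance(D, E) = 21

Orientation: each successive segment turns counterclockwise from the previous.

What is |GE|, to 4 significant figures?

9.274

∠ZHD = 54.5° gives HD at 130.5° from the x-axis; with |HD| = 26.9, D = (32.36, 28.01). HD ⟂ DE, so DE runs at -139.5°; with |DE| = 21.0, E = (16.40, 14.38). Then |GE| = |E − G| = 9.274.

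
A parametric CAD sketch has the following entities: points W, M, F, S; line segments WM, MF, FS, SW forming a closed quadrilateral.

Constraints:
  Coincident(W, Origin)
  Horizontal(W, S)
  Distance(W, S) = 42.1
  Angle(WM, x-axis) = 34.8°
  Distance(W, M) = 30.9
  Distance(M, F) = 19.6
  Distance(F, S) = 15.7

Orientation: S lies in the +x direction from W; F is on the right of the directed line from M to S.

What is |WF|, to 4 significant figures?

26.59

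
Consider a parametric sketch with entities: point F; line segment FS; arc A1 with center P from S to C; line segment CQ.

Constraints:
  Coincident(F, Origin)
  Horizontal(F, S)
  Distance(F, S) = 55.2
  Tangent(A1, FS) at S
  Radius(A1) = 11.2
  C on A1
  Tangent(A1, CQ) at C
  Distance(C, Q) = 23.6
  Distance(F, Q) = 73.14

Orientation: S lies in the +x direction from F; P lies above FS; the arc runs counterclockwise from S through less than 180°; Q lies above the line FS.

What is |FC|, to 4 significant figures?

67.49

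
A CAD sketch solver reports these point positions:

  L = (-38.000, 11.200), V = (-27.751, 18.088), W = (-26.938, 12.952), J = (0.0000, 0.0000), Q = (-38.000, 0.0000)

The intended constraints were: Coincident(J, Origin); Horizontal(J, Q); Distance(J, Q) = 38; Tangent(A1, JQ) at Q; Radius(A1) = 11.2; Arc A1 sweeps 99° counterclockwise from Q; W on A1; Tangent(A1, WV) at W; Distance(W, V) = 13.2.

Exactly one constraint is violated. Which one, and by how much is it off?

Distance(W, V) = 13.2 — off by 8.00.

J = (0.00, 0.00) ✓; J.y = 0.00, Q.y = 0.00 ✓; |JQ| = 38.00 ✓; ∠(LQ, QJ) = 90.00° ✓; |LQ| = 11.20 ✓; bearing(L→W) − bearing(L→Q) = 99.00° ✓; |LW| = 11.20 ✓; ∠(LW, WV) = 90.00° ✓; |WV| = 5.200 ✗.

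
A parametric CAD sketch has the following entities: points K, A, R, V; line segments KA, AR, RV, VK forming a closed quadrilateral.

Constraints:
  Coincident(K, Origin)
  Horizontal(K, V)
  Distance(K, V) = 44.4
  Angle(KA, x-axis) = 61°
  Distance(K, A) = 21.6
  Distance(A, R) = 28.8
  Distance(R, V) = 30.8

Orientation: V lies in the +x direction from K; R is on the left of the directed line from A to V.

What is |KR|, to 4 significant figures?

47.64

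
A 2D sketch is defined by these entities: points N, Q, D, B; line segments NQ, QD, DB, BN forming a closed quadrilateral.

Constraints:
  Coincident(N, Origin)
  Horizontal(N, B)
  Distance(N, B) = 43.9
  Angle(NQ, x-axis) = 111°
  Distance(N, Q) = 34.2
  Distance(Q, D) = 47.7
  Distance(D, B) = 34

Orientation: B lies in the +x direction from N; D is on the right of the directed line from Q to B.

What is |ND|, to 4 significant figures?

14.78

Checks: |NB| = 43.90 ✓; |NQ| = 34.20 ✓; |QD| = 47.70 ✓; |DB| = 34.00 ✓.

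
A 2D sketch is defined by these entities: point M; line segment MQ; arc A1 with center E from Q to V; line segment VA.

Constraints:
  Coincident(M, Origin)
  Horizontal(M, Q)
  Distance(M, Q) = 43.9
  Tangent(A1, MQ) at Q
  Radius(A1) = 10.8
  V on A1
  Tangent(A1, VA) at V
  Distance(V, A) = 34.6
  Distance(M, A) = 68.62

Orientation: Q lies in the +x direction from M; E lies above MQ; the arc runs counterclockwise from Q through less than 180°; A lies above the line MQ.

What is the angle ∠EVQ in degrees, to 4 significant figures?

41.59°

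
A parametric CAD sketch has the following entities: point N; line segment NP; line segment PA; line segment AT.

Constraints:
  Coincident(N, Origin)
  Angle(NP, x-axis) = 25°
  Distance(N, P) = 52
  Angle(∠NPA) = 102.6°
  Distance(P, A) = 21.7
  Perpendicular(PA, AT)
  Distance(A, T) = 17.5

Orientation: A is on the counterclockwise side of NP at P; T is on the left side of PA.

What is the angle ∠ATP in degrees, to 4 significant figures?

51.12°

N is at the origin; NP runs at 25.0° with length 52.0, so P = 52.0·(cos 25.0°, sin 25.0°) = (47.13, 21.98). ∠NPA = 102.6°, so PA runs at 25.0° + (180° − 102.6°) = 102.4° from the x-axis; with |PA| = 21.7, A = P + 21.7·(cos 102.4°, sin 102.4°) = (42.47, 43.17). PA ⟂ AT; with |AT| = 17.5 on the left of PA, T = A + 17.5·(-0.9767, -0.2147) = (25.38, 39.41). Then cos ∠ATP = TA·TP / (|TA||TP|), giving 51.12°.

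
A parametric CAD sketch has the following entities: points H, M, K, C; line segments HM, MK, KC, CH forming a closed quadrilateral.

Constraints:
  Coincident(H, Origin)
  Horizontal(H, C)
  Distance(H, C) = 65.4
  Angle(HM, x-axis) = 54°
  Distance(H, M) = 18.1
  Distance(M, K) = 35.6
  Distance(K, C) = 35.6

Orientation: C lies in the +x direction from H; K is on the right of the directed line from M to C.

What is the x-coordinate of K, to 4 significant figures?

32.45

Checks: |MK| = 35.60 ✓; |KC| = 35.60 ✓.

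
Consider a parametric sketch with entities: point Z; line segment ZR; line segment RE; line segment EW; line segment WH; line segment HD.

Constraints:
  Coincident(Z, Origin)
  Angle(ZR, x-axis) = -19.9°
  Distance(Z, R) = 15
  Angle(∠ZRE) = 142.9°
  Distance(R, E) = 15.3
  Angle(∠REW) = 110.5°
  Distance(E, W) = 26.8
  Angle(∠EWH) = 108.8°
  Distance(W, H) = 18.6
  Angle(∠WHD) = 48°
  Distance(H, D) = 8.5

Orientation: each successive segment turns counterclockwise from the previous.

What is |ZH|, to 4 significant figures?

35.64

∠REW = 110.5° gives EW at 86.70° from the x-axis; with |EW| = 26.8, W = (30.26, 26.17). ∠EWH = 108.8° gives WH at 157.9° from the x-axis; with |WH| = 18.6, H = (13.03, 33.17). Then |ZH| = |H − Z| = 35.64.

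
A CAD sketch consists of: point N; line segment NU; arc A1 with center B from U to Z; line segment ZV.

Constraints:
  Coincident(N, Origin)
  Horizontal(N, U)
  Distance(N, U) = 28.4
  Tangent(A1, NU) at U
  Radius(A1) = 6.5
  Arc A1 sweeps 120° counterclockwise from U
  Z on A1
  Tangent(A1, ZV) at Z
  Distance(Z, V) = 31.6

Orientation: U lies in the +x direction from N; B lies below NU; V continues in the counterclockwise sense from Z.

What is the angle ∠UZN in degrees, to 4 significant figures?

96.82°

N is at the origin; N and U share the same y with |NU| = 28.4 and U on the +x side, so U = (28.40, 0.000). Since A1 is tangent to NU there, BU ⟂ NU, so B = U + (0, -6.5) = (28.40, -6.500). On A1, U sits at bearing 90° from B; a 120° counterclockwise sweep puts Z at bearing 210°, so Z = B + 6.5·(cos 210°, sin 210°) = (22.77, -9.750). Then cos ∠UZN = ZU·ZN / (|ZU||ZN|), giving 96.82°.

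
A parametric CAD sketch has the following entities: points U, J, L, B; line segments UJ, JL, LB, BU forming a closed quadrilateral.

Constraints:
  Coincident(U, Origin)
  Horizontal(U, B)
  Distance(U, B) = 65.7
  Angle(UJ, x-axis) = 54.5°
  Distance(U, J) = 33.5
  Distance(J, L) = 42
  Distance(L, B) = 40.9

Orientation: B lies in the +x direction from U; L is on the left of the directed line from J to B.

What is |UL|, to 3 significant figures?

71.8

U is at the origin; UB is horizontal with |UB| = 65.7 and B in +x, so B = (65.7, 0). UJ runs at 54.5° with |UJ| = 33.5, so J = (19.5, 27.3). L is determined by |JL| = 42.0 and |LB| = 40.9 together: it lies at the intersection of circle(J, 42.0) and circle(B, 40.9). With |JB| = 53.7, the foot of the radical line on JB is 27.7 from J and the perpendicular offset is √(42.0² − 27.7²) = 31.6. Taking the left-of-JB solution: L = (59.3, 40.4).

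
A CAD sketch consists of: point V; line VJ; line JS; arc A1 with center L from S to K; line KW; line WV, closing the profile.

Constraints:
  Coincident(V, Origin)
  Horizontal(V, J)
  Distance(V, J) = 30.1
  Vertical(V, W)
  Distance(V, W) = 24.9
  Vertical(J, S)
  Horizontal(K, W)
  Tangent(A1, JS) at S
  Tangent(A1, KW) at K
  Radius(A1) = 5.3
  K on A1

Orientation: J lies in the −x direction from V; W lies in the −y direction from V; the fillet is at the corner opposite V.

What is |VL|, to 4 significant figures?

31.61

V is at the origin; V and J share the same y with |VJ| = 30.1 and J on the −x side, so J = (-30.10, 0.000). VW is vertical with |VW| = 24.9 and W on the −y side, so W = (0.000, -24.90). The virtual corner opposite V is at (-30.10, -24.90). The tangent condition forces LS to be normal to JS and since A1 is tangent to KW there, LK ⟂ KW, with radius 5.3, so the center L sits 5.3 in from both sides at L = (-24.80, -19.60). Then |VL| = |L − V| = 31.61.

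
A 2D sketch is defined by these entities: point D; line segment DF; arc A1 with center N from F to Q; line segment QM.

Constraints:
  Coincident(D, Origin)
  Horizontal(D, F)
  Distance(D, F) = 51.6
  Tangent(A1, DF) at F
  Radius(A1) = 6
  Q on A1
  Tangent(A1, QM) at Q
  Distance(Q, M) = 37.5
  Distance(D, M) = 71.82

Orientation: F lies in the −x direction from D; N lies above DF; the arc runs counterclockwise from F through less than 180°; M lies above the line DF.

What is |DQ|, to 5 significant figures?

46.532

Checks: |NQ| = 6.000 ✓; ∠(NQ, QM) = 90.00° ✓; |QM| = 37.50 ✓; |DM| = 71.82 ✓.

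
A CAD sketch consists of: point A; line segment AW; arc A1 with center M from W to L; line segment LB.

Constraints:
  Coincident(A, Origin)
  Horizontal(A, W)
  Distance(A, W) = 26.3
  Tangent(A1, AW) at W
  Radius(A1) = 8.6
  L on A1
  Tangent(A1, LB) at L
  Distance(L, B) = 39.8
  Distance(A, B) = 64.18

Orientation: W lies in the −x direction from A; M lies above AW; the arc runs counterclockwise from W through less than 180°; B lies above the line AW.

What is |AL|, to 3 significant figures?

24.7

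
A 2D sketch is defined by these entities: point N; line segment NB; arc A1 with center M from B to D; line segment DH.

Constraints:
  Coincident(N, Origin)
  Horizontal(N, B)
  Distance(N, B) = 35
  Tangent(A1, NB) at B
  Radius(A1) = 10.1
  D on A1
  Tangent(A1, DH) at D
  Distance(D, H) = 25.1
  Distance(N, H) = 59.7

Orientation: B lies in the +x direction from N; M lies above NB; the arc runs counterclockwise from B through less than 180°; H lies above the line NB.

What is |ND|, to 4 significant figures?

45.60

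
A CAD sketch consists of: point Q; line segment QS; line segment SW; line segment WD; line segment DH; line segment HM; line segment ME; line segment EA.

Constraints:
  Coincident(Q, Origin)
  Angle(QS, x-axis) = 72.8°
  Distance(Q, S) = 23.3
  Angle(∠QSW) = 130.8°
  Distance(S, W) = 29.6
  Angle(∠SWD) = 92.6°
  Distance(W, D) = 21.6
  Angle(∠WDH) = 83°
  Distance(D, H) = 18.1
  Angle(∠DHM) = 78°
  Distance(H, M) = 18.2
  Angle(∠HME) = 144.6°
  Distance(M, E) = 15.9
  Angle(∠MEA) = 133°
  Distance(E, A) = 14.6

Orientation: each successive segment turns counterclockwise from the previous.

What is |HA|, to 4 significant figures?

40.69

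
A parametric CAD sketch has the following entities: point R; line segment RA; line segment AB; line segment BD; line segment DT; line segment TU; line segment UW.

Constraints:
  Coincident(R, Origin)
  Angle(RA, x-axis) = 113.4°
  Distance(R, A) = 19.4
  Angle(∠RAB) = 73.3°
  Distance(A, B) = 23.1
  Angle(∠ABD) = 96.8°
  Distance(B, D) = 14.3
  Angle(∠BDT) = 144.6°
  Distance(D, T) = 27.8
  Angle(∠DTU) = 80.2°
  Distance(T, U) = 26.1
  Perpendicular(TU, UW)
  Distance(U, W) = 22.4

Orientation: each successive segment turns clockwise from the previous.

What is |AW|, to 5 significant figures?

6.9198

R is at the origin; RA runs at 113.4° with length 19.4, so A = (-7.7047, 17.804). ∠RAB = 73.3° gives AB at 6.7000° from the x-axis; with |AB| = 23.1, B = (15.238, 20.500). ∠ABD = 96.8° gives BD at -76.500° from the x-axis; with |BD| = 14.3, D = (18.576, 6.5946). ∠BDT = 144.6° gives DT at -111.90° from the x-axis; with |DT| = 27.8, T = (8.2068, -19.199). ∠DTU = 80.2° gives TU at 148.30° from the x-axis; with |TU| = 26.1, U = (-13.999, -5.4844). The perpendicularity gives UW at right angles to TU, so UW runs at 58.300°; with |UW| = 22.4, W = (-2.2288, 13.574). Then |AW| = |W − A| = 6.9198.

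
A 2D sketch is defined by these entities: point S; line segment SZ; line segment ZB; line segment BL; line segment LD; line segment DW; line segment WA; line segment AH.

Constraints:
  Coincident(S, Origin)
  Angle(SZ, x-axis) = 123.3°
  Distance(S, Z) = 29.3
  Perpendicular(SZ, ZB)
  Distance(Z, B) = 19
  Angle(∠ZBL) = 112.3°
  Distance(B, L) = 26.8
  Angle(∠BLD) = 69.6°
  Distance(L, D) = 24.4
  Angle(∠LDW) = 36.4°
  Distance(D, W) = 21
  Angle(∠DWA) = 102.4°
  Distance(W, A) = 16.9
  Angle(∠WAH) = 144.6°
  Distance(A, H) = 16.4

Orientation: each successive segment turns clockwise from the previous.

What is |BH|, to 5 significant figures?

43.779

S is at the origin; SZ runs at 123.3° with length 29.3, so Z = (-16.086, 24.489). SZ is perpendicular to ZB, so ZB runs at 33.300°; with |ZB| = 19.0, B = (-0.20603, 34.921). ∠ZBL = 112.3° gives BL at -34.400° from the x-axis; with |BL| = 26.8, L = (21.907, 19.779). ∠BLD = 69.6° gives LD at -144.80° from the x-axis; with |LD| = 24.4, D = (1.9687, 5.7145). ∠LDW = 36.4° gives DW at 71.600° from the x-axis; with |DW| = 21.0, W = (8.5973, 25.641). ∠DWA = 102.4° gives WA at -6.0000° from the x-axis; with |WA| = 16.9, A = (25.405, 23.874). ∠WAH = 144.6° gives AH at -41.400° from the x-axis; with |AH| = 16.4, H = (37.707, 13.029). Then |BH| = |H − B| = 43.779.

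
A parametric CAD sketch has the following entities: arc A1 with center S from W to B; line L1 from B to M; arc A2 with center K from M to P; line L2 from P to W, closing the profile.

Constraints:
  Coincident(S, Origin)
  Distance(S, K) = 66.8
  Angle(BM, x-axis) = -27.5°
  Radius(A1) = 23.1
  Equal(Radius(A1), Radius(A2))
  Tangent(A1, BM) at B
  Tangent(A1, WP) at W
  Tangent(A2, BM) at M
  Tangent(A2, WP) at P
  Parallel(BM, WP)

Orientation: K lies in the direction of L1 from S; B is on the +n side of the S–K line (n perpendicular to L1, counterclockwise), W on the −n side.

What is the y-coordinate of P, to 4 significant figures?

-51.33

Tangency of A1 to both parallel lines with radius 23.1 puts B and W at S ± 23.1·n: B = (10.67, 20.49), W = (-10.67, -20.49). Equal radii place M and P the same way about K: M = K + 23.1·n = (69.92, -10.35), P = K − 23.1·n = (48.59, -51.33). So P.y = -51.33.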